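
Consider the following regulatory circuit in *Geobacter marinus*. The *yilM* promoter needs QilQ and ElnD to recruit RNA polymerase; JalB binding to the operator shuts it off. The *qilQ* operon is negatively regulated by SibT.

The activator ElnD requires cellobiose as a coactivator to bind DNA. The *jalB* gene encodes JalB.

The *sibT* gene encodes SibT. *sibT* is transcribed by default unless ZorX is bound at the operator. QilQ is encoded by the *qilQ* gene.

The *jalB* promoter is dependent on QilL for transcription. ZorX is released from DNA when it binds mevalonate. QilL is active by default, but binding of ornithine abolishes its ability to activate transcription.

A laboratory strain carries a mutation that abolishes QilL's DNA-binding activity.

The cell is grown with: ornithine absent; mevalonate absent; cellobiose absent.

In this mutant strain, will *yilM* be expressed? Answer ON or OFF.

OFF

Mevalonate is absent, so ZorX is active.
With repressor ZorX bound, *sibT* is not transcribed.
So SibT is not produced.
With no repressor bound, *qilQ* is transcribed.
So QilQ is produced and active.
Cellobiose is absent, so ElnD is inactive.
QilL is non-functional in this strain, so it has no effect.
Required activator QilL is absent, so *jalB* is not transcribed.
So JalB is not produced.
Required activator ElnD is absent, so *yilM* is not transcribed.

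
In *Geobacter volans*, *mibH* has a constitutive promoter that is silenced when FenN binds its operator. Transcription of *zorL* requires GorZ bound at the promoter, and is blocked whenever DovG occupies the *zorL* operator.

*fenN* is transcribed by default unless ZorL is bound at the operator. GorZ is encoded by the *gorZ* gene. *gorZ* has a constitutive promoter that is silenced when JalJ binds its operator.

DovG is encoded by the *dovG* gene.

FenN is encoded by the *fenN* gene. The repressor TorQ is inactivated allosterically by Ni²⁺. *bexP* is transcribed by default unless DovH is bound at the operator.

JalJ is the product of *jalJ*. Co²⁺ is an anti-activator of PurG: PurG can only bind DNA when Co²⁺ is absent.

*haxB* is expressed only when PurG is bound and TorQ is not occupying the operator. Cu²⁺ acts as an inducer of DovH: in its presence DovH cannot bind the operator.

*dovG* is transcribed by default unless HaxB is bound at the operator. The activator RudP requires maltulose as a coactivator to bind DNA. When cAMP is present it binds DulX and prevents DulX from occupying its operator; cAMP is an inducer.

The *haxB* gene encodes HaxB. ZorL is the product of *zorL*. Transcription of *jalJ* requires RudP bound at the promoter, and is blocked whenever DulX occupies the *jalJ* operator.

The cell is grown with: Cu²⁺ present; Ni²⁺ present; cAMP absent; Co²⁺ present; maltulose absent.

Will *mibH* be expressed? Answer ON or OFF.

Maltulose is absent, so RudP is inactive.
cAMP is absent, so DulX is active.
With repressor DulX bound, *jalJ* is not transcribed.
So JalJ is not produced.
With no repressor bound, *gorZ* is transcribed.
So GorZ is produced and active.
Co²⁺ is present, so PurG is inactive.
Ni²⁺ is present, so TorQ is inactive.
Required activator PurG is absent, so *haxB* is not transcribed.
So HaxB is not produced.
With no repressor bound, *dovG* is transcribed.
So DovG is produced and active.
With repressor DovG bound, *zorL* is not transcribed.
So ZorL is not produced.
With no repressor bound, *fenN* is transcribed.
So FenN is produced and active.
With repressor FenN bound, *mibH* is not transcribed.

OFF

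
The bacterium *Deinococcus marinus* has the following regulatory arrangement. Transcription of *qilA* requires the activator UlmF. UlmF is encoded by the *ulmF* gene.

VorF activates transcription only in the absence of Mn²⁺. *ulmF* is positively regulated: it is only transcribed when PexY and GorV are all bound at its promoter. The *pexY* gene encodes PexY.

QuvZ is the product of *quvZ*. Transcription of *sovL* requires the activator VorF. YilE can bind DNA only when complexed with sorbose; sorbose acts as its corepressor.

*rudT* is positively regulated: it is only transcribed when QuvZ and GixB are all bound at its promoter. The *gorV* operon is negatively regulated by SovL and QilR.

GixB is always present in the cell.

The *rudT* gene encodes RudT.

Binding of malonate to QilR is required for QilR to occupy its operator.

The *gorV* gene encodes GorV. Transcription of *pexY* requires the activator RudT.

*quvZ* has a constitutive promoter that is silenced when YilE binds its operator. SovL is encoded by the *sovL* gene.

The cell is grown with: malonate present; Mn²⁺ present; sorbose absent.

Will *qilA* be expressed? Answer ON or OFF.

OFF

Sorbose is absent, so YilE is inactive.
With no repressor bound, *quvZ* is transcribed.
So QuvZ is produced and active.
GixB is produced constitutively and is active.
No repressor is bound and QuvZ and GixB are active, so *rudT* is transcribed.
So RudT is produced and active.
No repressor is bound and RudT is active, so *pexY* is transcribed.
So PexY is produced and active.
Mn²⁺ is present, so VorF is inactive.
Required activator VorF is absent, so *sovL* is not transcribed.
So SovL is not produced.
Malonate is present, so QilR is active.
With repressor QilR bound, *gorV* is not transcribed.
So GorV is not produced.
Required activator GorV is absent, so *ulmF* is not transcribed.
So UlmF is not produced.
Required activator UlmF is absent, so *qilA* is not transcribed.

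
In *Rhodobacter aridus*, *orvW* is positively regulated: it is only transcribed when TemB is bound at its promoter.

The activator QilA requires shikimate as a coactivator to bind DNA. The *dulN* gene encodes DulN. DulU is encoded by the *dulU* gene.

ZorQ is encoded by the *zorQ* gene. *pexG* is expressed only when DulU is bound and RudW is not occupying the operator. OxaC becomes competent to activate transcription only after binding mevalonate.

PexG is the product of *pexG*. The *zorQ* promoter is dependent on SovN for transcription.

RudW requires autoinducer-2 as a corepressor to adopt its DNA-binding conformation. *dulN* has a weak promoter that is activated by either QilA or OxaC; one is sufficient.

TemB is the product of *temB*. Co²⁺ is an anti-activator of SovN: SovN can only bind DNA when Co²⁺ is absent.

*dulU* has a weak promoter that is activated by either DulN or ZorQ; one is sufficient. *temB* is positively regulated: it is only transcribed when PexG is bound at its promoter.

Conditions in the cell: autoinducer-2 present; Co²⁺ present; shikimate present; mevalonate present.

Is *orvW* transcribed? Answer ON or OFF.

Shikimate is present, so QilA is active.
Mevalonate is present, so OxaC is active.
Activator QilA is present, so *dulN* is transcribed.
So DulN is produced and active.
Co²⁺ is present, so SovN is inactive.
Required activator SovN is absent, so *zorQ* is not transcribed.
So ZorQ is not produced.
Activator DulN is present, so *dulU* is transcribed.
So DulU is produced and active.
Autoinducer-2 is present, so RudW is active.
With repressor RudW bound, *pexG* is not transcribed.
So PexG is not produced.
Required activator PexG is absent, so *temB* is not transcribed.
So TemB is not produced.
Required activator TemB is absent, so *orvW* is not transcribed.

OFF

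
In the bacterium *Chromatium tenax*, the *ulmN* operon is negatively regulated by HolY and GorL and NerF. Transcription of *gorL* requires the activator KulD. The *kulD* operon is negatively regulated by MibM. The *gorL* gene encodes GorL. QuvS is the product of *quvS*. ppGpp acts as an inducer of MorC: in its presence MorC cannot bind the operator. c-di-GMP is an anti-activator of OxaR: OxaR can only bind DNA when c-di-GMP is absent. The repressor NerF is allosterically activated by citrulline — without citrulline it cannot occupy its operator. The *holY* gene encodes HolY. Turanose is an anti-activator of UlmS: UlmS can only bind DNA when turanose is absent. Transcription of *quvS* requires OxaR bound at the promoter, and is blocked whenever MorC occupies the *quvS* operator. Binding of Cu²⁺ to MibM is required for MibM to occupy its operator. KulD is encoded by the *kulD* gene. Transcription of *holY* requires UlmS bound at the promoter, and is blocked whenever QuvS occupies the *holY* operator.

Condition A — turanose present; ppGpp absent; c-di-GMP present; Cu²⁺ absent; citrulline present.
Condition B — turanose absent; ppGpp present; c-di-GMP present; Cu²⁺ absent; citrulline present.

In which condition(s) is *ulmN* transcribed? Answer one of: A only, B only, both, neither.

neither

Condition A:
Turanose is present, so UlmS is inactive.
ppGpp is absent, so MorC is active.
c-di-GMP is present, so OxaR is inactive.
With repressor MorC bound, *quvS* is not transcribed.
So QuvS is not produced.
Required activator UlmS is absent, so *holY* is not transcribed.
So HolY is not produced.
Cu²⁺ is absent, so MibM is inactive.
With no repressor bound, *kulD* is transcribed.
So KulD is produced and active.
No repressor is bound and KulD is active, so *gorL* is transcribed.
So GorL is produced and active.
Citrulline is present, so NerF is active.
With repressor GorL bound, *ulmN* is not transcribed.
→ *ulmN* is OFF in A.
Condition B:
Turanose is absent, so UlmS is active.
ppGpp is present, so MorC is inactive.
c-di-GMP is present, so OxaR is inactive.
Required activator OxaR is absent, so *quvS* is not transcribed.
So QuvS is not produced.
No repressor is bound and UlmS is active, so *holY* is transcribed.
So HolY is produced and active.
Cu²⁺ is absent, so MibM is inactive.
With no repressor bound, *kulD* is transcribed.
So KulD is produced and active.
No repressor is bound and KulD is active, so *gorL* is transcribed.
So GorL is produced and active.
Citrulline is present, so NerF is active.
With repressor HolY bound, *ulmN* is not transcribed.
→ *ulmN* is OFF in B.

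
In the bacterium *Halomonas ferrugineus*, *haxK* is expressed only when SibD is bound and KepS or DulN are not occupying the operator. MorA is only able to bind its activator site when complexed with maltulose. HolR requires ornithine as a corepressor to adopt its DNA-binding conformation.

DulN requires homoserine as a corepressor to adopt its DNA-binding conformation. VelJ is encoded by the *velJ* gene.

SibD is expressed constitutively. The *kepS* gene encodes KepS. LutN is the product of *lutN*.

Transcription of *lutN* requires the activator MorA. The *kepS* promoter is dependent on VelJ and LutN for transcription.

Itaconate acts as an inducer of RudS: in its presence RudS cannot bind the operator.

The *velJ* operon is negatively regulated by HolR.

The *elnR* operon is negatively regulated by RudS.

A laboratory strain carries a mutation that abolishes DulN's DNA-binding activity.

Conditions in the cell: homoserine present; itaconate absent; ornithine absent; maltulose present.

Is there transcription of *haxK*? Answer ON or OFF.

OFF

SibD is produced constitutively and is active.
Ornithine is absent, so HolR is inactive.
With no repressor bound, *velJ* is transcribed.
So VelJ is produced and active.
Maltulose is present, so MorA is active.
No repressor is bound and MorA is active, so *lutN* is transcribed.
So LutN is produced and active.
No repressor is bound and VelJ and LutN are active, so *kepS* is transcribed.
So KepS is produced and active.
DulN is non-functional in this strain, so it has no effect.
With repressor KepS bound, *haxK* is not transcribed.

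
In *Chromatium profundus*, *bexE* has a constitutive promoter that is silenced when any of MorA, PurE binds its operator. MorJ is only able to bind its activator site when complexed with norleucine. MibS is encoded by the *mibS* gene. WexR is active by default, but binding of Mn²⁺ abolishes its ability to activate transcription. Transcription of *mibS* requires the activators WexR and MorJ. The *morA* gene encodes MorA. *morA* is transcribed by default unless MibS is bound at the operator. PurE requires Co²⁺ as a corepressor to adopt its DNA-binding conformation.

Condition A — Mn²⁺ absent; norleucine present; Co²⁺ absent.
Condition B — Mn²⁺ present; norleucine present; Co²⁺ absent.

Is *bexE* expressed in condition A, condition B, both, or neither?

A only

Condition A:
Mn²⁺ is absent, so WexR is active.
Norleucine is present, so MorJ is active.
No repressor is bound and WexR and MorJ are active, so *mibS* is transcribed.
So MibS is produced and active.
With repressor MibS bound, *morA* is not transcribed.
So MorA is not produced.
Co²⁺ is absent, so PurE is inactive.
With no repressor bound, *bexE* is transcribed.
→ *bexE* is ON in A.
Condition B:
Mn²⁺ is present, so WexR is inactive.
Norleucine is present, so MorJ is active.
Required activator WexR is absent, so *mibS* is not transcribed.
So MibS is not produced.
With no repressor bound, *morA* is transcribed.
So MorA is produced and active.
Co²⁺ is absent, so PurE is inactive.
With repressor MorA bound, *bexE* is not transcribed.
→ *bexE* is OFF in B.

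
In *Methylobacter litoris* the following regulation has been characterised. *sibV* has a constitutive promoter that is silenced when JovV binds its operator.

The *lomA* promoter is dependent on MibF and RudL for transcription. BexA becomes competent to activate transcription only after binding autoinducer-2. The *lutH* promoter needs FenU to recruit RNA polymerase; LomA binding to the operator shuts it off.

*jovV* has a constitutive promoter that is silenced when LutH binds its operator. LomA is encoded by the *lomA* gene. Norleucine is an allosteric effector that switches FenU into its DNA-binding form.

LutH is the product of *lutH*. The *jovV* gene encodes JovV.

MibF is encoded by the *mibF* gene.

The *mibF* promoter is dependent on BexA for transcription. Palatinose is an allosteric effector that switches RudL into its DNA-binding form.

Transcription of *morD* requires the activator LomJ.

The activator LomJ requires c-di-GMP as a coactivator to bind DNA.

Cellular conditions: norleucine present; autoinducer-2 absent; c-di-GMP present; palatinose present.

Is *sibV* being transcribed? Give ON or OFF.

Autoinducer-2 is absent, so BexA is inactive.
Required activator BexA is absent, so *mibF* is not transcribed.
So MibF is not produced.
Palatinose is present, so RudL is active.
Required activator MibF is absent, so *lomA* is not transcribed.
So LomA is not produced.
Norleucine is present, so FenU is active.
No repressor is bound and FenU is active, so *lutH* is transcribed.
So LutH is produced and active.
With repressor LutH bound, *jovV* is not transcribed.
So JovV is not produced.
With no repressor bound, *sibV* is transcribed.

ON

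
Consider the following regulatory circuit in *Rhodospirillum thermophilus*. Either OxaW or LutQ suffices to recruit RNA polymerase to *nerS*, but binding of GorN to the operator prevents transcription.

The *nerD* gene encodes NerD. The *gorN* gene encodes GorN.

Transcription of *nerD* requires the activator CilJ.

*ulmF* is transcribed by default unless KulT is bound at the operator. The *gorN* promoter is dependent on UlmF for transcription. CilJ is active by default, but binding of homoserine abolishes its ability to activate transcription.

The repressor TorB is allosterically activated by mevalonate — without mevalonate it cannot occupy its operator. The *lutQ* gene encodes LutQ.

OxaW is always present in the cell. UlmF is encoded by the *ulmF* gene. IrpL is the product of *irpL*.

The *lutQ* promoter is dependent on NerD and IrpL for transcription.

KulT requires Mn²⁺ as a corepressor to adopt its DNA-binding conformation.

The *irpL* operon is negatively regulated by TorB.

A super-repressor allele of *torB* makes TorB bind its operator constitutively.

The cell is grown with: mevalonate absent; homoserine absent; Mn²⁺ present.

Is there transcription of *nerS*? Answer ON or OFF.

OxaW is produced constitutively and is active.
Mn²⁺ is present, so KulT is active.
With repressor KulT bound, *ulmF* is not transcribed.
So UlmF is not produced.
Required activator UlmF is absent, so *gorN* is not transcribed.
So GorN is not produced.
Homoserine is absent, so CilJ is active.
No repressor is bound and CilJ is active, so *nerD* is transcribed.
So NerD is produced and active.
TorB is constitutively active in this strain.
With repressor TorB bound, *irpL* is not transcribed.
So IrpL is not produced.
Required activator IrpL is absent, so *lutQ* is not transcribed.
So LutQ is not produced.
Activator OxaW is present, so *nerS* is transcribed.

ON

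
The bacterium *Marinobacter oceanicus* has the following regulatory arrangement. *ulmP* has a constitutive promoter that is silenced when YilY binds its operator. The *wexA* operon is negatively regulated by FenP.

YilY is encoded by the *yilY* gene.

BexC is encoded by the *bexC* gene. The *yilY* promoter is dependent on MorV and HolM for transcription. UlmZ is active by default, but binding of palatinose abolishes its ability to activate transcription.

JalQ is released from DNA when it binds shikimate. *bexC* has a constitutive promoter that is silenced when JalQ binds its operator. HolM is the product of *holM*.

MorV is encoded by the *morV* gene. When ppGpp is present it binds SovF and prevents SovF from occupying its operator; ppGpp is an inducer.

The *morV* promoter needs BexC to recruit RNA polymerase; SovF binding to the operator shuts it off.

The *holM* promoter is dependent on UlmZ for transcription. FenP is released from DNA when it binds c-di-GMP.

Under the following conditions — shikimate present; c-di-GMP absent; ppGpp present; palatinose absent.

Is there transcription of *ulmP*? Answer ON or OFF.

Shikimate is present, so JalQ is inactive.
With no repressor bound, *bexC* is transcribed.
So BexC is produced and active.
ppGpp is present, so SovF is inactive.
No repressor is bound and BexC is active, so *morV* is transcribed.
So MorV is produced and active.
Palatinose is absent, so UlmZ is active.
No repressor is bound and UlmZ is active, so *holM* is transcribed.
So HolM is produced and active.
No repressor is bound and MorV and HolM are active, so *yilY* is transcribed.
So YilY is produced and active.
With repressor YilY bound, *ulmP* is not transcribed.

OFF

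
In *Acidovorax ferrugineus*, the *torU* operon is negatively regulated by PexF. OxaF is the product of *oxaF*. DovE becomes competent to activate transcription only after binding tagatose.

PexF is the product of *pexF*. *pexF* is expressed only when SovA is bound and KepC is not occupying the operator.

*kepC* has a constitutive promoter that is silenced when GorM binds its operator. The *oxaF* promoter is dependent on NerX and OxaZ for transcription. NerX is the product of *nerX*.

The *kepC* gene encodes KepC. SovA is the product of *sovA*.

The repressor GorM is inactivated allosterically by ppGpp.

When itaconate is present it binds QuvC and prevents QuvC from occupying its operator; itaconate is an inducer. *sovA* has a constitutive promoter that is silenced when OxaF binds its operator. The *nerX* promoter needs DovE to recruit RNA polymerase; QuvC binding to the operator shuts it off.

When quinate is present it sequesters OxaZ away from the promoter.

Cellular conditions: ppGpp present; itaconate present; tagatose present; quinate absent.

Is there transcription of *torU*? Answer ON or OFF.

ON

Itaconate is present, so QuvC is inactive.
Tagatose is present, so DovE is active.
No repressor is bound and DovE is active, so *nerX* is transcribed.
So NerX is produced and active.
Quinate is absent, so OxaZ is active.
No repressor is bound and NerX and OxaZ are active, so *oxaF* is transcribed.
So OxaF is produced and active.
With repressor OxaF bound, *sovA* is not transcribed.
So SovA is not produced.
ppGpp is present, so GorM is inactive.
With no repressor bound, *kepC* is transcribed.
So KepC is produced and active.
With repressor KepC bound, *pexF* is not transcribed.
So PexF is not produced.
With no repressor bound, *torU* is transcribed.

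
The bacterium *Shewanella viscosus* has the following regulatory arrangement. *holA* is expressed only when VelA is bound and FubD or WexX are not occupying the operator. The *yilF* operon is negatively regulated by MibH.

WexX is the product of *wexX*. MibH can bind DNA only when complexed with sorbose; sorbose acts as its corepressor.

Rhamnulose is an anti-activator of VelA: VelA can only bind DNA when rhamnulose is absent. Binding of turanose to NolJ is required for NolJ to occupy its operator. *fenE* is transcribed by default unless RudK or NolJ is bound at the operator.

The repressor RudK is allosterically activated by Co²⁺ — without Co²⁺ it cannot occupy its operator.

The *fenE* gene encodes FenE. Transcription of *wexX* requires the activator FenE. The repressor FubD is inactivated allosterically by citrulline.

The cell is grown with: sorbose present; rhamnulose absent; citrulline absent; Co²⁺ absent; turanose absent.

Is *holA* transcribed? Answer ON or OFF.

OFF

Citrulline is absent, so FubD is active.
Co²⁺ is absent, so RudK is inactive.
Turanose is absent, so NolJ is inactive.
With no repressor bound, *fenE* is transcribed.
So FenE is produced and active.
No repressor is bound and FenE is active, so *wexX* is transcribed.
So WexX is produced and active.
Rhamnulose is absent, so VelA is active.
With repressor FubD bound, *holA* is not transcribed.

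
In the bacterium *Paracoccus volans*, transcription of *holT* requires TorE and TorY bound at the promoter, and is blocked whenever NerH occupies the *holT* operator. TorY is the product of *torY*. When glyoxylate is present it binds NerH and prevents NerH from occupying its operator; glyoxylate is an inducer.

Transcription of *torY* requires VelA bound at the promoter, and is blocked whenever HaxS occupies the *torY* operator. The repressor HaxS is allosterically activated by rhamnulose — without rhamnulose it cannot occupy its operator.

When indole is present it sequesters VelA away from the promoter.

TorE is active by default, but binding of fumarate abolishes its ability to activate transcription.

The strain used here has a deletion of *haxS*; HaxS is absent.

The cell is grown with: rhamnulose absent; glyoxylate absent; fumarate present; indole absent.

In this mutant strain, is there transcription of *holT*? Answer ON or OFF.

OFF

Fumarate is present, so TorE is inactive.
Indole is absent, so VelA is active.
HaxS is non-functional in this strain, so it has no effect.
No repressor is bound and VelA is active, so *torY* is transcribed.
So TorY is produced and active.
Glyoxylate is absent, so NerH is active.
With repressor NerH bound, *holT* is not transcribed.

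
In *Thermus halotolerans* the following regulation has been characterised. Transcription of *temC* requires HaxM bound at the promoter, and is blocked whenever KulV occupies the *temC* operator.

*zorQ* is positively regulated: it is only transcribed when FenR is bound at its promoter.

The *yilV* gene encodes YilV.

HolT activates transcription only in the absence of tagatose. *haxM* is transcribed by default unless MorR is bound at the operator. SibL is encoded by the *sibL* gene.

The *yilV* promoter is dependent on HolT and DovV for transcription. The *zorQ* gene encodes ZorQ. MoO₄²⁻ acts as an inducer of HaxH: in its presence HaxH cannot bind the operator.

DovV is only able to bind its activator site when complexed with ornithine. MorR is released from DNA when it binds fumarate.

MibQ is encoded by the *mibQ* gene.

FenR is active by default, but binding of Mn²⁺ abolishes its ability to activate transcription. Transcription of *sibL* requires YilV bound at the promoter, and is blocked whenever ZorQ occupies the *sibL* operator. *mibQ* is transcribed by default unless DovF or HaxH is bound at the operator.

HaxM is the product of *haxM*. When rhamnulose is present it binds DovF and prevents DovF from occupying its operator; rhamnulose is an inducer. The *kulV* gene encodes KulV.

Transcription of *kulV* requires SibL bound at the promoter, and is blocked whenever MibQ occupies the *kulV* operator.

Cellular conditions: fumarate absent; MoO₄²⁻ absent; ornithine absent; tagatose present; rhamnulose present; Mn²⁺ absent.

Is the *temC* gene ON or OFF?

OFF

Mn²⁺ is absent, so FenR is active.
No repressor is bound and FenR is active, so *zorQ* is transcribed.
So ZorQ is produced and active.
Tagatose is present, so HolT is inactive.
Ornithine is absent, so DovV is inactive.
Required activator HolT is absent, so *yilV* is not transcribed.
So YilV is not produced.
With repressor ZorQ bound, *sibL* is not transcribed.
So SibL is not produced.
Rhamnulose is present, so DovF is inactive.
MoO₄²⁻ is absent, so HaxH is active.
With repressor HaxH bound, *mibQ* is not transcribed.
So MibQ is not produced.
Required activator SibL is absent, so *kulV* is not transcribed.
So KulV is not produced.
Fumarate is absent, so MorR is active.
With repressor MorR bound, *haxM* is not transcribed.
So HaxM is not produced.
Required activator HaxM is absent, so *temC* is not transcribed.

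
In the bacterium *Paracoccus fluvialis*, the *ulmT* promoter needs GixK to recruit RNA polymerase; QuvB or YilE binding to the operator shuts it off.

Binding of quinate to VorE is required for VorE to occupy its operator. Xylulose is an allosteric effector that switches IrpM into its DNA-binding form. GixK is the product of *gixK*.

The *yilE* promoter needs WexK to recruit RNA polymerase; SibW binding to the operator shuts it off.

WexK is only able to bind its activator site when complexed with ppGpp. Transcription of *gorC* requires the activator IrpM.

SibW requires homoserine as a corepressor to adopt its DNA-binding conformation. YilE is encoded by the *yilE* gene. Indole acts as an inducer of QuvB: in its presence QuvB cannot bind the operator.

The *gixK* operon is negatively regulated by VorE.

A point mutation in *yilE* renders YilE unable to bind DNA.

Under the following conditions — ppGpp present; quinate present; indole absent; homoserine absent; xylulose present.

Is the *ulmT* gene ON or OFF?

Indole is absent, so QuvB is active.
YilE is non-functional in this strain, so it has no effect.
Quinate is present, so VorE is active.
With repressor VorE bound, *gixK* is not transcribed.
So GixK is not produced.
With repressor QuvB bound, *ulmT* is not transcribed.

OFF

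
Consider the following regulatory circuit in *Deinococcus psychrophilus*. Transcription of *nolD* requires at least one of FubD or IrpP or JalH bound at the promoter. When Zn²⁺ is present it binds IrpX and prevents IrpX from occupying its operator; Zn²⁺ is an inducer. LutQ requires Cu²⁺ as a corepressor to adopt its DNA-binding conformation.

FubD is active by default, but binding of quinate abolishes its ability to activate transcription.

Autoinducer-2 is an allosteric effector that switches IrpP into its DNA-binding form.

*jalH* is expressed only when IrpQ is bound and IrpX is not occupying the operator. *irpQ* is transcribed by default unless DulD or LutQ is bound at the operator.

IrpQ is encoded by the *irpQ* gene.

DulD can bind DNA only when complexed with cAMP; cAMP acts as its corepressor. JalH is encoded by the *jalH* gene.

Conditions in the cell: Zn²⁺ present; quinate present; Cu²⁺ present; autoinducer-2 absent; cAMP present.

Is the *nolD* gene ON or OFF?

OFF

Quinate is present, so FubD is inactive.
Autoinducer-2 is absent, so IrpP is inactive.
cAMP is present, so DulD is active.
Cu²⁺ is present, so LutQ is active.
With repressor DulD bound, *irpQ* is not transcribed.
So IrpQ is not produced.
Zn²⁺ is present, so IrpX is inactive.
Required activator IrpQ is absent, so *jalH* is not transcribed.
So JalH is not produced.
No activator is available at the *nolD* promoter, so *nolD* is not transcribed.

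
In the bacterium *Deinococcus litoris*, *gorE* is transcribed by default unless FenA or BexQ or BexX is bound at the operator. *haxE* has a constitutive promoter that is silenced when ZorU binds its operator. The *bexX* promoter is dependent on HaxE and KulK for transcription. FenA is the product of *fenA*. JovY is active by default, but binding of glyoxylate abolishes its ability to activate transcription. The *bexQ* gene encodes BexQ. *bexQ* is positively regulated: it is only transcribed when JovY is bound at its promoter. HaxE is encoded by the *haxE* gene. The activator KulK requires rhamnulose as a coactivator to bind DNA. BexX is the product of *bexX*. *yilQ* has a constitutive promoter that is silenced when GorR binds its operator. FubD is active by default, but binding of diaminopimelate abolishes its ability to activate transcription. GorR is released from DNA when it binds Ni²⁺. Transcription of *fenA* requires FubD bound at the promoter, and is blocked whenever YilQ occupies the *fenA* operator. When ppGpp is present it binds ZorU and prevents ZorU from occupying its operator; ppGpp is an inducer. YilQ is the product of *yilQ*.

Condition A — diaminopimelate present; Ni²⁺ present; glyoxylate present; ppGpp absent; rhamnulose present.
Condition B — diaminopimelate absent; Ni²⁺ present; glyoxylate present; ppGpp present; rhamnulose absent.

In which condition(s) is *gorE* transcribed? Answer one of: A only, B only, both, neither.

both

Condition A:
Diaminopimelate is present, so FubD is inactive.
Ni²⁺ is present, so GorR is inactive.
With no repressor bound, *yilQ* is transcribed.
So YilQ is produced and active.
With repressor YilQ bound, *fenA* is not transcribed.
So FenA is not produced.
Glyoxylate is present, so JovY is inactive.
Required activator JovY is absent, so *bexQ* is not transcribed.
So BexQ is not produced.
ppGpp is absent, so ZorU is active.
With repressor ZorU bound, *haxE* is not transcribed.
So HaxE is not produced.
Rhamnulose is present, so KulK is active.
Required activator HaxE is absent, so *bexX* is not transcribed.
So BexX is not produced.
With no repressor bound, *gorE* is transcribed.
→ *gorE* is ON in A.
Condition B:
Diaminopimelate is absent, so FubD is active.
Ni²⁺ is present, so GorR is inactive.
With no repressor bound, *yilQ* is transcribed.
So YilQ is produced and active.
With repressor YilQ bound, *fenA* is not transcribed.
So FenA is not produced.
Glyoxylate is present, so JovY is inactive.
Required activator JovY is absent, so *bexQ* is not transcribed.
So BexQ is not produced.
ppGpp is present, so ZorU is inactive.
With no repressor bound, *haxE* is transcribed.
So HaxE is produced and active.
Rhamnulose is absent, so KulK is inactive.
Required activator KulK is absent, so *bexX* is not transcribed.
So BexX is not produced.
With no repressor bound, *gorE* is transcribed.
→ *gorE* is ON in B.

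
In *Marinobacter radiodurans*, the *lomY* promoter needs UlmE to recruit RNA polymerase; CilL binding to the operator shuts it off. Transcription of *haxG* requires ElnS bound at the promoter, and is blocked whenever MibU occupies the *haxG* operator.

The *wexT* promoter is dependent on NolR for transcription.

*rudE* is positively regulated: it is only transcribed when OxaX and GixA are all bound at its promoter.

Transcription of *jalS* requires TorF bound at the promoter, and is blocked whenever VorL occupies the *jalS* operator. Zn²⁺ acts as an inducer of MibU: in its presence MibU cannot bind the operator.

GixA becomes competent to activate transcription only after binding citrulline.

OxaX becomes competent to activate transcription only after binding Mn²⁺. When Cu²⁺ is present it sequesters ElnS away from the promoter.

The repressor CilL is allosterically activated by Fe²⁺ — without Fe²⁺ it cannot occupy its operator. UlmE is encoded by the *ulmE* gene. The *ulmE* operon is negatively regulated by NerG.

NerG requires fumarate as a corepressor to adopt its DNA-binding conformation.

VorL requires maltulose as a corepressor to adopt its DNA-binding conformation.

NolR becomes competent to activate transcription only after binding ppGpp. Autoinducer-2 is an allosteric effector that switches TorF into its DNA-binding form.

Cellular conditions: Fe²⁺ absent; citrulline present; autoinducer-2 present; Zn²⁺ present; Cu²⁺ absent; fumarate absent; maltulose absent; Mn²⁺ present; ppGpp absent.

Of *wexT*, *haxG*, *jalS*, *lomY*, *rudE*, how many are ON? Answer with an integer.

ppGpp is absent, so NolR is inactive.
Required activator NolR is absent, so *wexT* is not transcribed.
→ *wexT* is OFF.
Zn²⁺ is present, so MibU is inactive.
Cu²⁺ is absent, so ElnS is active.
No repressor is bound and ElnS is active, so *haxG* is transcribed.
→ *haxG* is ON.
Maltulose is absent, so VorL is inactive.
Autoinducer-2 is present, so TorF is active.
No repressor is bound and TorF is active, so *jalS* is transcribed.
→ *jalS* is ON.
Fumarate is absent, so NerG is inactive.
With no repressor bound, *ulmE* is transcribed.
So UlmE is produced and active.
Fe²⁺ is absent, so CilL is inactive.
No repressor is bound and UlmE is active, so *lomY* is transcribed.
→ *lomY* is ON.
Mn²⁺ is present, so OxaX is active.
Citrulline is present, so GixA is active.
No repressor is bound and OxaX and GixA are active, so *rudE* is transcribed.
→ *rudE* is ON.
4 of the 5 genes are transcribed.

4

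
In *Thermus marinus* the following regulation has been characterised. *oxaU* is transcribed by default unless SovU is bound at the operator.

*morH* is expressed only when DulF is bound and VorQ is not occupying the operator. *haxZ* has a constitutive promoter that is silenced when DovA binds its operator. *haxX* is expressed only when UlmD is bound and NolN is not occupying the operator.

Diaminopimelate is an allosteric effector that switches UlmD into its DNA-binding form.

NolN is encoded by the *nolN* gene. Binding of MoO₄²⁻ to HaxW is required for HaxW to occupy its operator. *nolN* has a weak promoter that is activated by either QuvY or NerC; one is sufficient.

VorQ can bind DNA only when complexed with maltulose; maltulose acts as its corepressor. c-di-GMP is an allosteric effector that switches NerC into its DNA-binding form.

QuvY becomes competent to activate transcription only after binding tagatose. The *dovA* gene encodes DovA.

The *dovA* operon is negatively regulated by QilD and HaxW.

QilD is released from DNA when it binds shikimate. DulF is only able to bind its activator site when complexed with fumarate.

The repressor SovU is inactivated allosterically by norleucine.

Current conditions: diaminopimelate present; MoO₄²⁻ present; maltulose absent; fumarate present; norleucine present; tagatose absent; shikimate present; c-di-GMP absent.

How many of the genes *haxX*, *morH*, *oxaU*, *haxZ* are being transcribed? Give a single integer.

Tagatose is absent, so QuvY is inactive.
c-di-GMP is absent, so NerC is inactive.
No activator is available at the *nolN* promoter, so *nolN* is not transcribed.
So NolN is not produced.
Diaminopimelate is present, so UlmD is active.
No repressor is bound and UlmD is active, so *haxX* is transcribed.
→ *haxX* is ON.
Fumarate is present, so DulF is active.
Maltulose is absent, so VorQ is inactive.
No repressor is bound and DulF is active, so *morH* is transcribed.
→ *morH* is ON.
Norleucine is present, so SovU is inactive.
With no repressor bound, *oxaU* is transcribed.
→ *oxaU* is ON.
Shikimate is present, so QilD is inactive.
MoO₄²⁻ is present, so HaxW is active.
With repressor HaxW bound, *dovA* is not transcribed.
So DovA is not produced.
With no repressor bound, *haxZ* is transcribed.
→ *haxZ* is ON.
4 of the 4 genes are transcribed.

4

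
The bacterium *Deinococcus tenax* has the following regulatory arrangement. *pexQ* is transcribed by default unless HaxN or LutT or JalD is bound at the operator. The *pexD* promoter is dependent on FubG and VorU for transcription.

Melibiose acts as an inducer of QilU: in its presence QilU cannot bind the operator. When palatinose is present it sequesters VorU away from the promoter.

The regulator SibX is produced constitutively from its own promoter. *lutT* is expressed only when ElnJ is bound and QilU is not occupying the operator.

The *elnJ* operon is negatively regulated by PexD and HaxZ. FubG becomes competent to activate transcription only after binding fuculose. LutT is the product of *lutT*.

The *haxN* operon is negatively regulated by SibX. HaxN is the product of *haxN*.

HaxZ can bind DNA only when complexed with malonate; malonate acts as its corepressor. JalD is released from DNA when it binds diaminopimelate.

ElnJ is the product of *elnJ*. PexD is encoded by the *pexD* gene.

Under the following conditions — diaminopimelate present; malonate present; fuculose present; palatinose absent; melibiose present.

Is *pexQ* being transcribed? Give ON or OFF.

SibX is produced constitutively and is active.
With repressor SibX bound, *haxN* is not transcribed.
So HaxN is not produced.
Fuculose is present, so FubG is active.
Palatinose is absent, so VorU is active.
No repressor is bound and FubG and VorU are active, so *pexD* is transcribed.
So PexD is produced and active.
Malonate is present, so HaxZ is active.
With repressor PexD bound, *elnJ* is not transcribed.
So ElnJ is not produced.
Melibiose is present, so QilU is inactive.
Required activator ElnJ is absent, so *lutT* is not transcribed.
So LutT is not produced.
Diaminopimelate is present, so JalD is inactive.
With no repressor bound, *pexQ* is transcribed.

ON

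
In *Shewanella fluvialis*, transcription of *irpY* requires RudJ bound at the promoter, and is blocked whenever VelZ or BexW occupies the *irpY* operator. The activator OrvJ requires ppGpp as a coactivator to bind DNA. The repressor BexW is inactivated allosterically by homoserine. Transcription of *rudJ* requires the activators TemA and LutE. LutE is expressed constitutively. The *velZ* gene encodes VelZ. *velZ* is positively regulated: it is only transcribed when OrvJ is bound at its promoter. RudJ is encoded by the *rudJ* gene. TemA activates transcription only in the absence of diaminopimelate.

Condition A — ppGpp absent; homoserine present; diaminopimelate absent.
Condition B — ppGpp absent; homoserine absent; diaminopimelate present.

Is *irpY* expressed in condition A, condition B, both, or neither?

Condition A:
ppGpp is absent, so OrvJ is inactive.
Required activator OrvJ is absent, so *velZ* is not transcribed.
So VelZ is not produced.
Homoserine is present, so BexW is inactive.
Diaminopimelate is absent, so TemA is active.
LutE is produced constitutively and is active.
No repressor is bound and TemA and LutE are active, so *rudJ* is transcribed.
So RudJ is produced and active.
No repressor is bound and RudJ is active, so *irpY* is transcribed.
→ *irpY* is ON in A.
Condition B:
ppGpp is absent, so OrvJ is inactive.
Required activator OrvJ is absent, so *velZ* is not transcribed.
So VelZ is not produced.
Homoserine is absent, so BexW is active.
Diaminopimelate is present, so TemA is inactive.
LutE is produced constitutively and is active.
Required activator TemA is absent, so *rudJ* is not transcribed.
So RudJ is not produced.
With repressor BexW bound, *irpY* is not transcribed.
→ *irpY* is OFF in B.

A only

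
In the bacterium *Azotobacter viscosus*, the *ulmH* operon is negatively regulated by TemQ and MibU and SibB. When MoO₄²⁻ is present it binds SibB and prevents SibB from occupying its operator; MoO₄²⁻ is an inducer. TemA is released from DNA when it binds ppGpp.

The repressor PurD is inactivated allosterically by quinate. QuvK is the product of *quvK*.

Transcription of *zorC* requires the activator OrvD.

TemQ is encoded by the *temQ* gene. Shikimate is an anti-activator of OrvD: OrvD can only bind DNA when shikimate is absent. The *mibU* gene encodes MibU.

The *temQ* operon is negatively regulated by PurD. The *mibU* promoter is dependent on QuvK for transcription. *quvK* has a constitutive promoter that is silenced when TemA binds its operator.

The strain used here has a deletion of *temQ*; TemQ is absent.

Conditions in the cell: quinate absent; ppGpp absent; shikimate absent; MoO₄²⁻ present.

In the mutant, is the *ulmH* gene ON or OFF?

ON

TemQ is non-functional in this strain, so it has no effect.
ppGpp is absent, so TemA is active.
With repressor TemA bound, *quvK* is not transcribed.
So QuvK is not produced.
Required activator QuvK is absent, so *mibU* is not transcribed.
So MibU is not produced.
MoO₄²⁻ is present, so SibB is inactive.
With no repressor bound, *ulmH* is transcribed.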